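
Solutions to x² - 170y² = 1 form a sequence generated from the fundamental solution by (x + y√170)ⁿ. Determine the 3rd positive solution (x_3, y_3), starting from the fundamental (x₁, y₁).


Step 1: Find the fundamental solution (x₁, y₁) of x² - 170y² = 1.
  Expand √170 as a continued fraction. a₀ = ⌊√170⌋ = 13; iterate m_{k+1} = d_k·a_k − m_k, d_{k+1} = (170 − m_{k+1}²)/d_k, a_{k+1} = ⌊(a₀ + m_{k+1})/d_{k+1}⌋ (starting m₀ = 0, d₀ = 1), with convergents p_k = a_k·p_{k-1} + p_{k-2}, q_k = a_k·q_{k-1} + q_{k-2} (p₋₁ = 1, q₋₁ = 0):
  k = 0: a₀ = 13; p₀/q₀ = 13/1; p₀² − 170·q₀² = 169 − 170 = -1.
  k = 1: m = 13, d = 1, a = ⌊(13 + 13)/1⌋ = 26; p/q = (26·13 + 1)/(26·1 + 0) = 339/26; p² − 170·q² = 114921 − 114920 = 1.
  The first convergent with p² − 170·q² = 1 gives the fundamental solution (x₁, y₁) = (339, 26).
Step 2: Apply the recurrence (x_{n+1}, y_{n+1}) = (x₁x_n + 170y₁y_n, x₁y_n + y₁x_n) repeatedly.
  From (x_1, y_1) = (339, 26): x_2 = 339·339 + 170·26·26 = 229841; y_2 = 339·26 + 26·339 = 17628.
  From (x_2, y_2) = (229841, 17628): x_3 = 339·229841 + 170·26·17628 = 155831859; y_3 = 339·17628 + 26·229841 = 11951758.
Step 3: Verify x_3² - 170·y_3² = 24283568279395881 - 24283568279395880 = 1 (should be 1). ✓

(x_1, y_1) = (339, 26); (x_3, y_3) = (155831859, 11951758).


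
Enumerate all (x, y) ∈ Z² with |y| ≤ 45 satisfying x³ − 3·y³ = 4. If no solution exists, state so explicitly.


The equation is x³ - 3y³ = 4. For fixed y, x³ = 3·y³ + 4, so a solution requires the RHS to be a perfect cube.
Strategy: iterate y from -45 to 45, compute RHS = 3·y³ + 4, and check whether it is a (positive or negative) perfect cube.
Check small values of y:
  y = 0: RHS = 4 is not a perfect cube.
  y = 1: RHS = 7 is not a perfect cube.
  y = -1: RHS = 1 = (1)³ ⇒ x = 1 works.
  y = 2: RHS = 28 is not a perfect cube.
  y = -2: RHS = -20 is not a perfect cube.
  y = 3: RHS = 85 is not a perfect cube.
  y = -3: RHS = -77 is not a perfect cube.
Continuing the search up to |y| = 45 finds no further solutions beyond those listed.
Collected solutions: (1, -1).

Solutions (with |y| ≤ 45): (1, -1).


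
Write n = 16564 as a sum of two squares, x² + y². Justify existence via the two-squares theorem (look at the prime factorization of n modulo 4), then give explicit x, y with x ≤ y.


Step 1: Factor n = 16564 = 2^2 · 41 · 101.
Step 2: Check the mod-4 condition on each prime factor: 2 = 2 (special); 41 ≡ 1 (mod 4), exponent 1; 101 ≡ 1 (mod 4), exponent 1.
All primes ≡ 3 (mod 4) appear to even exponent (or don't appear), so by the two-squares theorem n IS expressible as a sum of two squares.
Step 3: Build a representation. Group n = k² · m with k = 2 and m = 41 · 101 = 4141 (a product of primes ≡ 1 (mod 4)); a representation of m scales to one of n via (k·x)² + (k·y)² = k²(x² + y²). Each prime p ≡ 1 (mod 4) is itself a sum of two squares; find a² by testing p − a² for a perfect square:
  41: 41 − 1² = 40, 41 − 2² = 37, 41 − 3² = 32, 41 − 4² = 25 = 5² ⇒ 41 = 4² + 5².
  101: 101 − 1² = 100 = 10² ⇒ 101 = 1² + 10².
  Combine using the Brahmagupta–Fibonacci identity (a² + b²)(c² + d²) = (ac − bd)² + (ad + bc)² = (ac + bd)² + (ad − bc)²:
  41 · 101 = 4141: from (4² + 5²)(1² + 10²), take (4·1 − 5·10, 4·10 + 5·1) = (4 − 50, 40 + 5) = (-46, 45); dropping signs (only squares matter) gives (46, 45); check 46² + 45² = 2116 + 2025 = 4141 ✓.
  Scale by k = 2: (2·46, 2·45) = (92, 90).
Step 4: Order so x ≤ y and verify: 90² + 92² = 8100 + 8464 = 16564 = n. ✓

n = 16564 = 90² + 92² (one valid representation with x ≤ y).


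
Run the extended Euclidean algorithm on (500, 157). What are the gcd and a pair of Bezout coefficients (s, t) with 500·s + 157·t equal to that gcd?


Euclidean algorithm on (500, 157) — divide until remainder is 0:
  500 = 3 · 157 + 29
  157 = 5 · 29 + 12
  29 = 2 · 12 + 5
  12 = 2 · 5 + 2
  5 = 2 · 2 + 1
  2 = 2 · 1 + 0
gcd(500, 157) = 1.
Track Bezout coefficients alongside the remainders: start with r₀ = 500 = a·1 + b·0 (s = 1, t = 0) and r₁ = 157 = a·0 + b·1 (s = 0, t = 1); each new remainder r_{k+1} = r_{k-1} − q_k·r_k inherits s_{k+1} = s_{k-1} − q_k·s_k, t_{k+1} = t_{k-1} − q_k·t_k, so r_k = a·s_k + b·t_k at every step:
  q = 3: r = 29, s = 1 − 3·0 = 1, t = 0 − 3·1 = -3  (check: 500·1 + 157·(-3) = 29)
  q = 5: r = 12, s = 0 − 5·1 = -5, t = 1 − 5·(-3) = 16  (check: 500·(-5) + 157·16 = 12)
  q = 2: r = 5, s = 1 − 2·(-5) = 11, t = -3 − 2·16 = -35  (check: 500·11 + 157·(-35) = 5)
  q = 2: r = 2, s = -5 − 2·11 = -27, t = 16 − 2·(-35) = 86  (check: 500·(-27) + 157·86 = 2)
  q = 2: r = 1, s = 11 − 2·(-27) = 65, t = -35 − 2·86 = -207  (check: 500·65 + 157·(-207) = 1)
The row with r = 1 (the gcd) gives the Bezout coefficients s = 65, t = -207.
Result: 500 · (65) + 157 · (-207) = 1.

gcd(500, 157) = 1; s = 65, t = -207 (check: 500·65 + 157·(-207) = 1).


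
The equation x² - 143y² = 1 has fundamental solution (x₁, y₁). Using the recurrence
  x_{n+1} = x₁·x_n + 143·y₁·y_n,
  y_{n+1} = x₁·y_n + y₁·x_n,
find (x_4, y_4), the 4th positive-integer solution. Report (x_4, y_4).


Step 1: Find the fundamental solution (x₁, y₁) of x² - 143y² = 1.
  Expand √143 as a continued fraction. a₀ = ⌊√143⌋ = 11; iterate m_{k+1} = d_k·a_k − m_k, d_{k+1} = (143 − m_{k+1}²)/d_k, a_{k+1} = ⌊(a₀ + m_{k+1})/d_{k+1}⌋ (starting m₀ = 0, d₀ = 1), with convergents p_k = a_k·p_{k-1} + p_{k-2}, q_k = a_k·q_{k-1} + q_{k-2} (p₋₁ = 1, q₋₁ = 0):
  k = 0: a₀ = 11; p₀/q₀ = 11/1; p₀² − 143·q₀² = 121 − 143 = -22.
  k = 1: m = 11, d = 22, a = ⌊(11 + 11)/22⌋ = 1; p/q = (1·11 + 1)/(1·1 + 0) = 12/1; p² − 143·q² = 144 − 143 = 1.
  The first convergent with p² − 143·q² = 1 gives the fundamental solution (x₁, y₁) = (12, 1).
Step 2: Apply the recurrence (x_{n+1}, y_{n+1}) = (x₁x_n + 143y₁y_n, x₁y_n + y₁x_n) repeatedly.
  From (x_1, y_1) = (12, 1): x_2 = 12·12 + 143·1·1 = 287; y_2 = 12·1 + 1·12 = 24.
  From (x_2, y_2) = (287, 24): x_3 = 12·287 + 143·1·24 = 6876; y_3 = 12·24 + 1·287 = 575.
  From (x_3, y_3) = (6876, 575): x_4 = 12·6876 + 143·1·575 = 164737; y_4 = 12·575 + 1·6876 = 13776.
Step 3: Verify x_4² - 143·y_4² = 27138279169 - 27138279168 = 1 (should be 1). ✓

(x_1, y_1) = (12, 1); (x_4, y_4) = (164737, 13776).


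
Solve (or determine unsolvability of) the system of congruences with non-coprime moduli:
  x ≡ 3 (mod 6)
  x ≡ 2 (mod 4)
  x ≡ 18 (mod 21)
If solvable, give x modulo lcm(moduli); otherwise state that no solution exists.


Moduli 6, 4, 21 are not pairwise coprime, so CRT works modulo lcm(m_i) when all pairwise compatibility conditions hold.
Pairwise compatibility: gcd(m_i, m_j) must divide a_i - a_j for every pair.
Merge one congruence at a time:
  Start: x ≡ 3 (mod 6).
  Combine with x ≡ 2 (mod 4): gcd(6, 4) = 2, and 2 - 3 = -1 is NOT divisible by 2.
    ⇒ system is inconsistent (no integer solution).

No solution (the system is inconsistent).


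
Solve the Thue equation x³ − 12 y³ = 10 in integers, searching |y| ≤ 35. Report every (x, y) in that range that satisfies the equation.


The equation is x³ - 12y³ = 10. For fixed y, x³ = 12·y³ + 10, so a solution requires the RHS to be a perfect cube.
Strategy: iterate y from -35 to 35, compute RHS = 12·y³ + 10, and check whether it is a (positive or negative) perfect cube.
Check small values of y:
  y = 0: RHS = 10 is not a perfect cube.
  y = 1: RHS = 22 is not a perfect cube.
  y = -1: RHS = -2 is not a perfect cube.
  y = 2: RHS = 106 is not a perfect cube.
  y = -2: RHS = -86 is not a perfect cube.
  y = 3: RHS = 334 is not a perfect cube.
  y = -3: RHS = -314 is not a perfect cube.
Continuing the search up to |y| = 35 finds no solutions either.
No (x, y) in the scanned range satisfies the equation.

No integer solutions with |y| ≤ 35.


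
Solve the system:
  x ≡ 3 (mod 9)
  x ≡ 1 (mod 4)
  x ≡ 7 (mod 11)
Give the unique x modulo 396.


Moduli 9, 4, 11 are pairwise coprime; by CRT there is a unique solution modulo M = 9 · 4 · 11 = 396.
Solve pairwise, accumulating the modulus:
  Start with x ≡ 3 (mod 9).
  Combine with x ≡ 1 (mod 4): since gcd(9, 4) = 1, we get a unique residue mod 36.
    Write x = 3 + 9·t and substitute into x ≡ 1 (mod 4): 9·t ≡ 1 − 3 = -2 (mod 4).
    Reduce coefficients mod 4: 1·t ≡ 2 (mod 4).
    So t ≡ 2 (mod 4).
    Then x = 3 + 9·2 = 21, valid modulo lcm(9, 4) = 36: x ≡ 21 (mod 36).
  Combine with x ≡ 7 (mod 11): since gcd(36, 11) = 1, we get a unique residue mod 396.
    Write x = 21 + 36·t and substitute into x ≡ 7 (mod 11): 36·t ≡ 7 − 21 = -14 (mod 11).
    Reduce coefficients mod 11: 3·t ≡ 8 (mod 11).
    The inverse of 3 mod 11 is 4 (since 3·4 = 12 = 1·11 + 1), so t ≡ 4·8 = 32 ≡ 10 (mod 11).
    Then x = 21 + 36·10 = 381, valid modulo lcm(36, 11) = 396: x ≡ 381 (mod 396).
Verify: 381 mod 9 = 3 ✓, 381 mod 4 = 1 ✓, 381 mod 11 = 7 ✓.

x ≡ 381 (mod 396).


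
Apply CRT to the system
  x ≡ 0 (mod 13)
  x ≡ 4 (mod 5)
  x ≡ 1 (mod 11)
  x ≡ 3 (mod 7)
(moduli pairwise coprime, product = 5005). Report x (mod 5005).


Product of moduli M = 13 · 5 · 11 · 7 = 5005.
Merge one congruence at a time:
  Start: x ≡ 0 (mod 13).
  Combine with x ≡ 4 (mod 5); new modulus lcm = 65.
    Write x = 0 + 13·t and substitute into x ≡ 4 (mod 5): 13·t ≡ 4 − 0 = 4 (mod 5).
    Reduce coefficients mod 5: 3·t ≡ 4 (mod 5).
    The inverse of 3 mod 5 is 2 (since 3·2 = 6 = 1·5 + 1), so t ≡ 2·4 = 8 ≡ 3 (mod 5).
    Then x = 0 + 13·3 = 39, valid modulo lcm(13, 5) = 65: x ≡ 39 (mod 65).
  Combine with x ≡ 1 (mod 11); new modulus lcm = 715.
    Write x = 39 + 65·t and substitute into x ≡ 1 (mod 11): 65·t ≡ 1 − 39 = -38 (mod 11).
    Reduce coefficients mod 11: 10·t ≡ 6 (mod 11).
    The inverse of 10 mod 11 is 10 (since 10·10 = 100 = 9·11 + 1), so t ≡ 10·6 = 60 ≡ 5 (mod 11).
    Then x = 39 + 65·5 = 364, valid modulo lcm(65, 11) = 715: x ≡ 364 (mod 715).
  Combine with x ≡ 3 (mod 7); new modulus lcm = 5005.
    Write x = 364 + 715·t and substitute into x ≡ 3 (mod 7): 715·t ≡ 3 − 364 = -361 (mod 7).
    Reduce coefficients mod 7: 1·t ≡ 3 (mod 7).
    So t ≡ 3 (mod 7).
    Then x = 364 + 715·3 = 2509, valid modulo lcm(715, 7) = 5005: x ≡ 2509 (mod 5005).
Verify against each original: 2509 mod 13 = 0, 2509 mod 5 = 4, 2509 mod 11 = 1, 2509 mod 7 = 3.

x ≡ 2509 (mod 5005).


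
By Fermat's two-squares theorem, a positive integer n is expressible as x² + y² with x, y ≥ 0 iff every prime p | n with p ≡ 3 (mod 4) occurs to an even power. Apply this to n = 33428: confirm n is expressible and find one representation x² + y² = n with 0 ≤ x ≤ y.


Step 1: Factor n = 33428 = 2^2 · 61 · 137.
Step 2: Check the mod-4 condition on each prime factor: 2 = 2 (special); 61 ≡ 1 (mod 4), exponent 1; 137 ≡ 1 (mod 4), exponent 1.
All primes ≡ 3 (mod 4) appear to even exponent (or don't appear), so by the two-squares theorem n IS expressible as a sum of two squares.
Step 3: Build a representation. Group n = k² · m with k = 2 and m = 61 · 137 = 8357 (a product of primes ≡ 1 (mod 4)); a representation of m scales to one of n via (k·x)² + (k·y)² = k²(x² + y²). Each prime p ≡ 1 (mod 4) is itself a sum of two squares; find a² by testing p − a² for a perfect square:
  61: 61 − 1² = 60, 61 − 2² = 57, 61 − 3² = 52, 61 − 4² = 45, 61 − 5² = 36 = 6² ⇒ 61 = 5² + 6².
  137: 137 − 1² = 136, 137 − 2² = 133, 137 − 3² = 128, 137 − 4² = 121 = 11² ⇒ 137 = 4² + 11².
  Combine using the Brahmagupta–Fibonacci identity (a² + b²)(c² + d²) = (ac − bd)² + (ad + bc)² = (ac + bd)² + (ad − bc)²:
  61 · 137 = 8357: from (5² + 6²)(4² + 11²), take (5·4 − 6·11, 5·11 + 6·4) = (20 − 66, 55 + 24) = (-46, 79); dropping signs (only squares matter) gives (46, 79); check 46² + 79² = 2116 + 6241 = 8357 ✓.
  Scale by k = 2: (2·46, 2·79) = (92, 158).
Step 4: Order so x ≤ y and verify: 92² + 158² = 8464 + 24964 = 33428 = n. ✓

n = 33428 = 92² + 158² (one valid representation with x ≤ y).


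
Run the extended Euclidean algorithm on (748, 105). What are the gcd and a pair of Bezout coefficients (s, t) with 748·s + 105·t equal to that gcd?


Euclidean algorithm on (748, 105) — divide until remainder is 0:
  748 = 7 · 105 + 13
  105 = 8 · 13 + 1
  13 = 13 · 1 + 0
gcd(748, 105) = 1.
Track Bezout coefficients alongside the remainders: start with r₀ = 748 = a·1 + b·0 (s = 1, t = 0) and r₁ = 105 = a·0 + b·1 (s = 0, t = 1); each new remainder r_{k+1} = r_{k-1} − q_k·r_k inherits s_{k+1} = s_{k-1} − q_k·s_k, t_{k+1} = t_{k-1} − q_k·t_k, so r_k = a·s_k + b·t_k at every step:
  q = 7: r = 13, s = 1 − 7·0 = 1, t = 0 − 7·1 = -7  (check: 748·1 + 105·(-7) = 13)
  q = 8: r = 1, s = 0 − 8·1 = -8, t = 1 − 8·(-7) = 57  (check: 748·(-8) + 105·57 = 1)
The row with r = 1 (the gcd) gives the Bezout coefficients s = -8, t = 57.
Result: 748 · (-8) + 105 · (57) = 1.

gcd(748, 105) = 1; s = -8, t = 57 (check: 748·(-8) + 105·57 = 1).


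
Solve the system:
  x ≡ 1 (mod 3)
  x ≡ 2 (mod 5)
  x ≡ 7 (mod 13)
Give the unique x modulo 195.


Moduli 3, 5, 13 are pairwise coprime; by CRT there is a unique solution modulo M = 3 · 5 · 13 = 195.
Solve pairwise, accumulating the modulus:
  Start with x ≡ 1 (mod 3).
  Combine with x ≡ 2 (mod 5): since gcd(3, 5) = 1, we get a unique residue mod 15.
    Write x = 1 + 3·t and substitute into x ≡ 2 (mod 5): 3·t ≡ 2 − 1 = 1 (mod 5).
    The inverse of 3 mod 5 is 2 (since 3·2 = 6 = 1·5 + 1), so t ≡ 2·1 = 2 ≡ 2 (mod 5).
    Then x = 1 + 3·2 = 7, valid modulo lcm(3, 5) = 15: x ≡ 7 (mod 15).
  Combine with x ≡ 7 (mod 13): since gcd(15, 13) = 1, we get a unique residue mod 195.
    Write x = 7 + 15·t and substitute into x ≡ 7 (mod 13): 15·t ≡ 7 − 7 = 0 (mod 13).
    Reduce coefficients mod 13: 2·t ≡ 0 (mod 13).
    The inverse of 2 mod 13 is 7 (since 2·7 = 14 = 1·13 + 1), so t ≡ 7·0 = 0 ≡ 0 (mod 13).
    Then x = 7 + 15·0 = 7, valid modulo lcm(15, 13) = 195: x ≡ 7 (mod 195).
Verify: 7 mod 3 = 1 ✓, 7 mod 5 = 2 ✓, 7 mod 13 = 7 ✓.

x ≡ 7 (mod 195).


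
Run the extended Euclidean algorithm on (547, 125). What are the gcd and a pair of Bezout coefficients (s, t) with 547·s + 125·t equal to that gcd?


Euclidean algorithm on (547, 125) — divide until remainder is 0:
  547 = 4 · 125 + 47
  125 = 2 · 47 + 31
  47 = 1 · 31 + 16
  31 = 1 · 16 + 15
  16 = 1 · 15 + 1
  15 = 15 · 1 + 0
gcd(547, 125) = 1.
Track Bezout coefficients alongside the remainders: start with r₀ = 547 = a·1 + b·0 (s = 1, t = 0) and r₁ = 125 = a·0 + b·1 (s = 0, t = 1); each new remainder r_{k+1} = r_{k-1} − q_k·r_k inherits s_{k+1} = s_{k-1} − q_k·s_k, t_{k+1} = t_{k-1} − q_k·t_k, so r_k = a·s_k + b·t_k at every step:
  q = 4: r = 47, s = 1 − 4·0 = 1, t = 0 − 4·1 = -4  (check: 547·1 + 125·(-4) = 47)
  q = 2: r = 31, s = 0 − 2·1 = -2, t = 1 − 2·(-4) = 9  (check: 547·(-2) + 125·9 = 31)
  q = 1: r = 16, s = 1 − 1·(-2) = 3, t = -4 − 1·9 = -13  (check: 547·3 + 125·(-13) = 16)
  q = 1: r = 15, s = -2 − 1·3 = -5, t = 9 − 1·(-13) = 22  (check: 547·(-5) + 125·22 = 15)
  q = 1: r = 1, s = 3 − 1·(-5) = 8, t = -13 − 1·22 = -35  (check: 547·8 + 125·(-35) = 1)
The row with r = 1 (the gcd) gives the Bezout coefficients s = 8, t = -35.
Result: 547 · (8) + 125 · (-35) = 1.

gcd(547, 125) = 1; s = 8, t = -35 (check: 547·8 + 125·(-35) = 1).


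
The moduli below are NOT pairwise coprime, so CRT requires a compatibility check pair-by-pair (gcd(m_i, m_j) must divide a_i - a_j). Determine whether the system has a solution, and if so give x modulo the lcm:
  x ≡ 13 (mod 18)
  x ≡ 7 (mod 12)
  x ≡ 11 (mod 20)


Moduli 18, 12, 20 are not pairwise coprime, so CRT works modulo lcm(m_i) when all pairwise compatibility conditions hold.
Pairwise compatibility: gcd(m_i, m_j) must divide a_i - a_j for every pair.
Merge one congruence at a time:
  Start: x ≡ 13 (mod 18).
  Combine with x ≡ 7 (mod 12): gcd(18, 12) = 6; 7 - 13 = -6, which IS divisible by 6, so compatible.
    Write x = 13 + 18·t and substitute into x ≡ 7 (mod 12): 18·t ≡ 7 − 13 = -6 (mod 12).
    Divide the congruence (and modulus) by g = 6: 3·t ≡ -1 (mod 2).
    Reduce coefficients mod 2: 1·t ≡ 1 (mod 2).
    So t ≡ 1 (mod 2).
    Then x = 13 + 18·1 = 31, valid modulo lcm(18, 12) = 36: x ≡ 31 (mod 36).
  Combine with x ≡ 11 (mod 20): gcd(36, 20) = 4; 11 - 31 = -20, which IS divisible by 4, so compatible.
    Write x = 31 + 36·t and substitute into x ≡ 11 (mod 20): 36·t ≡ 11 − 31 = -20 (mod 20).
    Divide the congruence (and modulus) by g = 4: 9·t ≡ -5 (mod 5).
    Reduce coefficients mod 5: 4·t ≡ 0 (mod 5).
    The inverse of 4 mod 5 is 4 (since 4·4 = 16 = 3·5 + 1), so t ≡ 4·0 = 0 ≡ 0 (mod 5).
    Then x = 31 + 36·0 = 31, valid modulo lcm(36, 20) = 180: x ≡ 31 (mod 180).
Verify: 31 mod 18 = 13, 31 mod 12 = 7, 31 mod 20 = 11.

x ≡ 31 (mod 180).


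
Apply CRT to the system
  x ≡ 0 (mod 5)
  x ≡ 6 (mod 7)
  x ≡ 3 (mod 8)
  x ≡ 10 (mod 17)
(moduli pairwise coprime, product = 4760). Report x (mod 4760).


Product of moduli M = 5 · 7 · 8 · 17 = 4760.
Merge one congruence at a time:
  Start: x ≡ 0 (mod 5).
  Combine with x ≡ 6 (mod 7); new modulus lcm = 35.
    Write x = 0 + 5·t and substitute into x ≡ 6 (mod 7): 5·t ≡ 6 − 0 = 6 (mod 7).
    The inverse of 5 mod 7 is 3 (since 5·3 = 15 = 2·7 + 1), so t ≡ 3·6 = 18 ≡ 4 (mod 7).
    Then x = 0 + 5·4 = 20, valid modulo lcm(5, 7) = 35: x ≡ 20 (mod 35).
  Combine with x ≡ 3 (mod 8); new modulus lcm = 280.
    Write x = 20 + 35·t and substitute into x ≡ 3 (mod 8): 35·t ≡ 3 − 20 = -17 (mod 8).
    Reduce coefficients mod 8: 3·t ≡ 7 (mod 8).
    The inverse of 3 mod 8 is 3 (since 3·3 = 9 = 1·8 + 1), so t ≡ 3·7 = 21 ≡ 5 (mod 8).
    Then x = 20 + 35·5 = 195, valid modulo lcm(35, 8) = 280: x ≡ 195 (mod 280).
  Combine with x ≡ 10 (mod 17); new modulus lcm = 4760.
    Write x = 195 + 280·t and substitute into x ≡ 10 (mod 17): 280·t ≡ 10 − 195 = -185 (mod 17).
    Reduce coefficients mod 17: 8·t ≡ 2 (mod 17).
    The inverse of 8 mod 17 is 15 (since 8·15 = 120 = 7·17 + 1), so t ≡ 15·2 = 30 ≡ 13 (mod 17).
    Then x = 195 + 280·13 = 3835, valid modulo lcm(280, 17) = 4760: x ≡ 3835 (mod 4760).
Verify against each original: 3835 mod 5 = 0, 3835 mod 7 = 6, 3835 mod 8 = 3, 3835 mod 17 = 10.

x ≡ 3835 (mod 4760).


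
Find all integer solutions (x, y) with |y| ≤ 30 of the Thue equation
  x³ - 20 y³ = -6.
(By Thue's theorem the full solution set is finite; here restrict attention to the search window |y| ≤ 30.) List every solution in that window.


The equation is x³ - 20y³ = -6. For fixed y, x³ = 20·y³ − 6, so a solution requires the RHS to be a perfect cube.
Strategy: iterate y from -30 to 30, compute RHS = 20·y³ − 6, and check whether it is a (positive or negative) perfect cube.
Check small values of y:
  y = 0: RHS = -6 is not a perfect cube.
  y = 1: RHS = 14 is not a perfect cube.
  y = -1: RHS = -26 is not a perfect cube.
  y = 2: RHS = 154 is not a perfect cube.
  y = -2: RHS = -166 is not a perfect cube.
  y = 3: RHS = 534 is not a perfect cube.
  y = -3: RHS = -546 is not a perfect cube.
Continuing the search up to |y| = 30 finds no solutions either.
No (x, y) in the scanned range satisfies the equation.

No integer solutions with |y| ≤ 30.


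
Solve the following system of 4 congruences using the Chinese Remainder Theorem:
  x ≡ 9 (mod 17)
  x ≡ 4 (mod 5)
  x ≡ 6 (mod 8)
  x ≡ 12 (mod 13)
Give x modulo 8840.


Product of moduli M = 17 · 5 · 8 · 13 = 8840.
Merge one congruence at a time:
  Start: x ≡ 9 (mod 17).
  Combine with x ≡ 4 (mod 5); new modulus lcm = 85.
    Write x = 9 + 17·t and substitute into x ≡ 4 (mod 5): 17·t ≡ 4 − 9 = -5 (mod 5).
    Reduce coefficients mod 5: 2·t ≡ 0 (mod 5).
    The inverse of 2 mod 5 is 3 (since 2·3 = 6 = 1·5 + 1), so t ≡ 3·0 = 0 ≡ 0 (mod 5).
    Then x = 9 + 17·0 = 9, valid modulo lcm(17, 5) = 85: x ≡ 9 (mod 85).
  Combine with x ≡ 6 (mod 8); new modulus lcm = 680.
    Write x = 9 + 85·t and substitute into x ≡ 6 (mod 8): 85·t ≡ 6 − 9 = -3 (mod 8).
    Reduce coefficients mod 8: 5·t ≡ 5 (mod 8).
    The inverse of 5 mod 8 is 5 (since 5·5 = 25 = 3·8 + 1), so t ≡ 5·5 = 25 ≡ 1 (mod 8).
    Then x = 9 + 85·1 = 94, valid modulo lcm(85, 8) = 680: x ≡ 94 (mod 680).
  Combine with x ≡ 12 (mod 13); new modulus lcm = 8840.
    Write x = 94 + 680·t and substitute into x ≡ 12 (mod 13): 680·t ≡ 12 − 94 = -82 (mod 13).
    Reduce coefficients mod 13: 4·t ≡ 9 (mod 13).
    The inverse of 4 mod 13 is 10 (since 4·10 = 40 = 3·13 + 1), so t ≡ 10·9 = 90 ≡ 12 (mod 13).
    Then x = 94 + 680·12 = 8254, valid modulo lcm(680, 13) = 8840: x ≡ 8254 (mod 8840).
Verify against each original: 8254 mod 17 = 9, 8254 mod 5 = 4, 8254 mod 8 = 6, 8254 mod 13 = 12.

x ≡ 8254 (mod 8840).


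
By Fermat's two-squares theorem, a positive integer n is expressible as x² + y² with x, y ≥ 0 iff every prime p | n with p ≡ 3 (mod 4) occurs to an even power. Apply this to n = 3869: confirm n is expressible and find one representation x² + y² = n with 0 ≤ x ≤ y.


Step 1: Factor n = 3869 = 53 · 73.
Step 2: Check the mod-4 condition on each prime factor: 53 ≡ 1 (mod 4), exponent 1; 73 ≡ 1 (mod 4), exponent 1.
All primes ≡ 3 (mod 4) appear to even exponent (or don't appear), so by the two-squares theorem n IS expressible as a sum of two squares.
Step 3: Build a representation. Here n = 53 · 73 is a product of primes ≡ 1 (mod 4). Each prime p ≡ 1 (mod 4) is itself a sum of two squares; find a² by testing p − a² for a perfect square:
  53: 53 − 1² = 52, 53 − 2² = 49 = 7² ⇒ 53 = 2² + 7².
  73: 73 − 1² = 72, 73 − 2² = 69, 73 − 3² = 64 = 8² ⇒ 73 = 3² + 8².
  Combine using the Brahmagupta–Fibonacci identity (a² + b²)(c² + d²) = (ac − bd)² + (ad + bc)² = (ac + bd)² + (ad − bc)²:
  53 · 73 = 3869: from (2² + 7²)(3² + 8²), take (2·3 − 7·8, 2·8 + 7·3) = (6 − 56, 16 + 21) = (-50, 37); dropping signs (only squares matter) gives (50, 37); check 50² + 37² = 2500 + 1369 = 3869 ✓.
Step 4: Order so x ≤ y and verify: 37² + 50² = 1369 + 2500 = 3869 = n. ✓

n = 3869 = 37² + 50² (one valid representation with x ≤ y).


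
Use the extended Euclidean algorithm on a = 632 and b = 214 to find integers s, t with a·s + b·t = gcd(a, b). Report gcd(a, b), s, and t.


Euclidean algorithm on (632, 214) — divide until remainder is 0:
  632 = 2 · 214 + 204
  214 = 1 · 204 + 10
  204 = 20 · 10 + 4
  10 = 2 · 4 + 2
  4 = 2 · 2 + 0
gcd(632, 214) = 2.
Track Bezout coefficients alongside the remainders: start with r₀ = 632 = a·1 + b·0 (s = 1, t = 0) and r₁ = 214 = a·0 + b·1 (s = 0, t = 1); each new remainder r_{k+1} = r_{k-1} − q_k·r_k inherits s_{k+1} = s_{k-1} − q_k·s_k, t_{k+1} = t_{k-1} − q_k·t_k, so r_k = a·s_k + b·t_k at every step:
  q = 2: r = 204, s = 1 − 2·0 = 1, t = 0 − 2·1 = -2  (check: 632·1 + 214·(-2) = 204)
  q = 1: r = 10, s = 0 − 1·1 = -1, t = 1 − 1·(-2) = 3  (check: 632·(-1) + 214·3 = 10)
  q = 20: r = 4, s = 1 − 20·(-1) = 21, t = -2 − 20·3 = -62  (check: 632·21 + 214·(-62) = 4)
  q = 2: r = 2, s = -1 − 2·21 = -43, t = 3 − 2·(-62) = 127  (check: 632·(-43) + 214·127 = 2)
The row with r = 2 (the gcd) gives the Bezout coefficients s = -43, t = 127.
Result: 632 · (-43) + 214 · (127) = 2.

gcd(632, 214) = 2; s = -43, t = 127 (check: 632·(-43) + 214·127 = 2).


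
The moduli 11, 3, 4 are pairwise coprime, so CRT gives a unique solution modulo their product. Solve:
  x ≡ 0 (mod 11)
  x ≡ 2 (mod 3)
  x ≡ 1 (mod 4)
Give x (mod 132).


Moduli 11, 3, 4 are pairwise coprime; by CRT there is a unique solution modulo M = 11 · 3 · 4 = 132.
Solve pairwise, accumulating the modulus:
  Start with x ≡ 0 (mod 11).
  Combine with x ≡ 2 (mod 3): since gcd(11, 3) = 1, we get a unique residue mod 33.
    Write x = 0 + 11·t and substitute into x ≡ 2 (mod 3): 11·t ≡ 2 − 0 = 2 (mod 3).
    Reduce coefficients mod 3: 2·t ≡ 2 (mod 3).
    The inverse of 2 mod 3 is 2 (since 2·2 = 4 = 1·3 + 1), so t ≡ 2·2 = 4 ≡ 1 (mod 3).
    Then x = 0 + 11·1 = 11, valid modulo lcm(11, 3) = 33: x ≡ 11 (mod 33).
  Combine with x ≡ 1 (mod 4): since gcd(33, 4) = 1, we get a unique residue mod 132.
    Write x = 11 + 33·t and substitute into x ≡ 1 (mod 4): 33·t ≡ 1 − 11 = -10 (mod 4).
    Reduce coefficients mod 4: 1·t ≡ 2 (mod 4).
    So t ≡ 2 (mod 4).
    Then x = 11 + 33·2 = 77, valid modulo lcm(33, 4) = 132: x ≡ 77 (mod 132).
Verify: 77 mod 11 = 0 ✓, 77 mod 3 = 2 ✓, 77 mod 4 = 1 ✓.

x ≡ 77 (mod 132).


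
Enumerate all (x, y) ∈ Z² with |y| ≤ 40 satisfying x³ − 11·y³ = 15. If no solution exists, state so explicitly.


The equation is x³ - 11y³ = 15. For fixed y, x³ = 11·y³ + 15, so a solution requires the RHS to be a perfect cube.
Strategy: iterate y from -40 to 40, compute RHS = 11·y³ + 15, and check whether it is a (positive or negative) perfect cube.
Check small values of y:
  y = 0: RHS = 15 is not a perfect cube.
  y = 1: RHS = 26 is not a perfect cube.
  y = -1: RHS = 4 is not a perfect cube.
  y = 2: RHS = 103 is not a perfect cube.
  y = -2: RHS = -73 is not a perfect cube.
  y = 3: RHS = 312 is not a perfect cube.
  y = -3: RHS = -282 is not a perfect cube.
Continuing the search up to |y| = 40 finds no solutions either.
No (x, y) in the scanned range satisfies the equation.

No integer solutions with |y| ≤ 40.


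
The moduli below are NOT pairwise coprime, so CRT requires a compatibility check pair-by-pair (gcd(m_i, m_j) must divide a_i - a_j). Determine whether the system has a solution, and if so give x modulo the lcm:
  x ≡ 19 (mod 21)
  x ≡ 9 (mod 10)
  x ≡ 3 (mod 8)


Moduli 21, 10, 8 are not pairwise coprime, so CRT works modulo lcm(m_i) when all pairwise compatibility conditions hold.
Pairwise compatibility: gcd(m_i, m_j) must divide a_i - a_j for every pair.
Merge one congruence at a time:
  Start: x ≡ 19 (mod 21).
  Combine with x ≡ 9 (mod 10): gcd(21, 10) = 1; 9 - 19 = -10, which IS divisible by 1, so compatible.
    Write x = 19 + 21·t and substitute into x ≡ 9 (mod 10): 21·t ≡ 9 − 19 = -10 (mod 10).
    Reduce coefficients mod 10: 1·t ≡ 0 (mod 10).
    So t ≡ 0 (mod 10).
    Then x = 19 + 21·0 = 19, valid modulo lcm(21, 10) = 210: x ≡ 19 (mod 210).
  Combine with x ≡ 3 (mod 8): gcd(210, 8) = 2; 3 - 19 = -16, which IS divisible by 2, so compatible.
    Write x = 19 + 210·t and substitute into x ≡ 3 (mod 8): 210·t ≡ 3 − 19 = -16 (mod 8).
    Divide the congruence (and modulus) by g = 2: 105·t ≡ -8 (mod 4).
    Reduce coefficients mod 4: 1·t ≡ 0 (mod 4).
    So t ≡ 0 (mod 4).
    Then x = 19 + 210·0 = 19, valid modulo lcm(210, 8) = 840: x ≡ 19 (mod 840).
Verify: 19 mod 21 = 19, 19 mod 10 = 9, 19 mod 8 = 3.

x ≡ 19 (mod 840).


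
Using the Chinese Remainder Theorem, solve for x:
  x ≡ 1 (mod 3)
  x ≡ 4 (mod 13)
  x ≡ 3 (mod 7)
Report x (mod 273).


Moduli 3, 13, 7 are pairwise coprime; by CRT there is a unique solution modulo M = 3 · 13 · 7 = 273.
Solve pairwise, accumulating the modulus:
  Start with x ≡ 1 (mod 3).
  Combine with x ≡ 4 (mod 13): since gcd(3, 13) = 1, we get a unique residue mod 39.
    Write x = 1 + 3·t and substitute into x ≡ 4 (mod 13): 3·t ≡ 4 − 1 = 3 (mod 13).
    The inverse of 3 mod 13 is 9 (since 3·9 = 27 = 2·13 + 1), so t ≡ 9·3 = 27 ≡ 1 (mod 13).
    Then x = 1 + 3·1 = 4, valid modulo lcm(3, 13) = 39: x ≡ 4 (mod 39).
  Combine with x ≡ 3 (mod 7): since gcd(39, 7) = 1, we get a unique residue mod 273.
    Write x = 4 + 39·t and substitute into x ≡ 3 (mod 7): 39·t ≡ 3 − 4 = -1 (mod 7).
    Reduce coefficients mod 7: 4·t ≡ 6 (mod 7).
    The inverse of 4 mod 7 is 2 (since 4·2 = 8 = 1·7 + 1), so t ≡ 2·6 = 12 ≡ 5 (mod 7).
    Then x = 4 + 39·5 = 199, valid modulo lcm(39, 7) = 273: x ≡ 199 (mod 273).
Verify: 199 mod 3 = 1 ✓, 199 mod 13 = 4 ✓, 199 mod 7 = 3 ✓.

x ≡ 199 (mod 273).


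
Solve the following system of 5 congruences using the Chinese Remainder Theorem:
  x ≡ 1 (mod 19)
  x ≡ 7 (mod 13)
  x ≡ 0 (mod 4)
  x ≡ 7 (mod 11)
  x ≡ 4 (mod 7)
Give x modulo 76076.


Product of moduli M = 19 · 13 · 4 · 11 · 7 = 76076.
Merge one congruence at a time:
  Start: x ≡ 1 (mod 19).
  Combine with x ≡ 7 (mod 13); new modulus lcm = 247.
    Write x = 1 + 19·t and substitute into x ≡ 7 (mod 13): 19·t ≡ 7 − 1 = 6 (mod 13).
    Reduce coefficients mod 13: 6·t ≡ 6 (mod 13).
    The inverse of 6 mod 13 is 11 (since 6·11 = 66 = 5·13 + 1), so t ≡ 11·6 = 66 ≡ 1 (mod 13).
    Then x = 1 + 19·1 = 20, valid modulo lcm(19, 13) = 247: x ≡ 20 (mod 247).
  Combine with x ≡ 0 (mod 4); new modulus lcm = 988.
    Write x = 20 + 247·t and substitute into x ≡ 0 (mod 4): 247·t ≡ 0 − 20 = -20 (mod 4).
    Reduce coefficients mod 4: 3·t ≡ 0 (mod 4).
    The inverse of 3 mod 4 is 3 (since 3·3 = 9 = 2·4 + 1), so t ≡ 3·0 = 0 ≡ 0 (mod 4).
    Then x = 20 + 247·0 = 20, valid modulo lcm(247, 4) = 988: x ≡ 20 (mod 988).
  Combine with x ≡ 7 (mod 11); new modulus lcm = 10868.
    Write x = 20 + 988·t and substitute into x ≡ 7 (mod 11): 988·t ≡ 7 − 20 = -13 (mod 11).
    Reduce coefficients mod 11: 9·t ≡ 9 (mod 11).
    The inverse of 9 mod 11 is 5 (since 9·5 = 45 = 4·11 + 1), so t ≡ 5·9 = 45 ≡ 1 (mod 11).
    Then x = 20 + 988·1 = 1008, valid modulo lcm(988, 11) = 10868: x ≡ 1008 (mod 10868).
  Combine with x ≡ 4 (mod 7); new modulus lcm = 76076.
    Write x = 1008 + 10868·t and substitute into x ≡ 4 (mod 7): 10868·t ≡ 4 − 1008 = -1004 (mod 7).
    Reduce coefficients mod 7: 4·t ≡ 4 (mod 7).
    The inverse of 4 mod 7 is 2 (since 4·2 = 8 = 1·7 + 1), so t ≡ 2·4 = 8 ≡ 1 (mod 7).
    Then x = 1008 + 10868·1 = 11876, valid modulo lcm(10868, 7) = 76076: x ≡ 11876 (mod 76076).
Verify against each original: 11876 mod 19 = 1, 11876 mod 13 = 7, 11876 mod 4 = 0, 11876 mod 11 = 7, 11876 mod 7 = 4.

x ≡ 11876 (mod 76076).


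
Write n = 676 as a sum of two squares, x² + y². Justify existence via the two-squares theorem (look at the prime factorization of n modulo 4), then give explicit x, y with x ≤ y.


Step 1: Factor n = 676 = 2^2 · 13^2.
Step 2: Check the mod-4 condition on each prime factor: 2 = 2 (special); 13 ≡ 1 (mod 4), exponent 2.
All primes ≡ 3 (mod 4) appear to even exponent (or don't appear), so by the two-squares theorem n IS expressible as a sum of two squares.
Step 3: Build a representation. Group n = k² · m with k = 2 and m = 13 · 13 = 169 (a product of primes ≡ 1 (mod 4)); a representation of m scales to one of n via (k·x)² + (k·y)² = k²(x² + y²). Each prime p ≡ 1 (mod 4) is itself a sum of two squares; find a² by testing p − a² for a perfect square:
  13: 13 − 1² = 12, 13 − 2² = 9 = 3² ⇒ 13 = 2² + 3².
  Combine using the Brahmagupta–Fibonacci identity (a² + b²)(c² + d²) = (ac − bd)² + (ad + bc)² = (ac + bd)² + (ad − bc)²:
  13 · 13 = 169: from (2² + 3²)(2² + 3²), take (2·2 − 3·3, 2·3 + 3·2) = (4 − 9, 6 + 6) = (-5, 12); dropping signs (only squares matter) gives (5, 12); check 5² + 12² = 25 + 144 = 169 ✓.
  Scale by k = 2: (2·5, 2·12) = (10, 24).
Step 4: Order so x ≤ y and verify: 10² + 24² = 100 + 576 = 676 = n. ✓

n = 676 = 10² + 24² (one valid representation with x ≤ y).


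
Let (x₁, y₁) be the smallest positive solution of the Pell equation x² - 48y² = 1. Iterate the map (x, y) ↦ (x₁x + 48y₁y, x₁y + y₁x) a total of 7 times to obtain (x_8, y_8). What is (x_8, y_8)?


Step 1: Find the fundamental solution (x₁, y₁) of x² - 48y² = 1.
  Expand √48 as a continued fraction. a₀ = ⌊√48⌋ = 6; iterate m_{k+1} = d_k·a_k − m_k, d_{k+1} = (48 − m_{k+1}²)/d_k, a_{k+1} = ⌊(a₀ + m_{k+1})/d_{k+1}⌋ (starting m₀ = 0, d₀ = 1), with convergents p_k = a_k·p_{k-1} + p_{k-2}, q_k = a_k·q_{k-1} + q_{k-2} (p₋₁ = 1, q₋₁ = 0):
  k = 0: a₀ = 6; p₀/q₀ = 6/1; p₀² − 48·q₀² = 36 − 48 = -12.
  k = 1: m = 6, d = 12, a = ⌊(6 + 6)/12⌋ = 1; p/q = (1·6 + 1)/(1·1 + 0) = 7/1; p² − 48·q² = 49 − 48 = 1.
  The first convergent with p² − 48·q² = 1 gives the fundamental solution (x₁, y₁) = (7, 1).
Step 2: Apply the recurrence (x_{n+1}, y_{n+1}) = (x₁x_n + 48y₁y_n, x₁y_n + y₁x_n) repeatedly.
  From (x_1, y_1) = (7, 1): x_2 = 7·7 + 48·1·1 = 97; y_2 = 7·1 + 1·7 = 14.
  From (x_2, y_2) = (97, 14): x_3 = 7·97 + 48·1·14 = 1351; y_3 = 7·14 + 1·97 = 195.
  From (x_3, y_3) = (1351, 195): x_4 = 7·1351 + 48·1·195 = 18817; y_4 = 7·195 + 1·1351 = 2716.
  From (x_4, y_4) = (18817, 2716): x_5 = 7·18817 + 48·1·2716 = 262087; y_5 = 7·2716 + 1·18817 = 37829.
  From (x_5, y_5) = (262087, 37829): x_6 = 7·262087 + 48·1·37829 = 3650401; y_6 = 7·37829 + 1·262087 = 526890.
  From (x_6, y_6) = (3650401, 526890): x_7 = 7·3650401 + 48·1·526890 = 50843527; y_7 = 7·526890 + 1·3650401 = 7338631.
  From (x_7, y_7) = (50843527, 7338631): x_8 = 7·50843527 + 48·1·7338631 = 708158977; y_8 = 7·7338631 + 1·50843527 = 102213944.
Step 3: Verify x_8² - 48·y_8² = 501489136705686529 - 501489136705686528 = 1 (should be 1). ✓

(x_1, y_1) = (7, 1); (x_8, y_8) = (708158977, 102213944).


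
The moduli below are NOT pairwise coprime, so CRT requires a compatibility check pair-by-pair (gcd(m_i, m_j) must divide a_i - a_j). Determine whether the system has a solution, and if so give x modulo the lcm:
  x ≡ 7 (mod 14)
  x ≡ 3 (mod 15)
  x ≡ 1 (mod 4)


Moduli 14, 15, 4 are not pairwise coprime, so CRT works modulo lcm(m_i) when all pairwise compatibility conditions hold.
Pairwise compatibility: gcd(m_i, m_j) must divide a_i - a_j for every pair.
Merge one congruence at a time:
  Start: x ≡ 7 (mod 14).
  Combine with x ≡ 3 (mod 15): gcd(14, 15) = 1; 3 - 7 = -4, which IS divisible by 1, so compatible.
    Write x = 7 + 14·t and substitute into x ≡ 3 (mod 15): 14·t ≡ 3 − 7 = -4 (mod 15).
    Reduce coefficients mod 15: 14·t ≡ 11 (mod 15).
    The inverse of 14 mod 15 is 14 (since 14·14 = 196 = 13·15 + 1), so t ≡ 14·11 = 154 ≡ 4 (mod 15).
    Then x = 7 + 14·4 = 63, valid modulo lcm(14, 15) = 210: x ≡ 63 (mod 210).
  Combine with x ≡ 1 (mod 4): gcd(210, 4) = 2; 1 - 63 = -62, which IS divisible by 2, so compatible.
    Write x = 63 + 210·t and substitute into x ≡ 1 (mod 4): 210·t ≡ 1 − 63 = -62 (mod 4).
    Divide the congruence (and modulus) by g = 2: 105·t ≡ -31 (mod 2).
    Reduce coefficients mod 2: 1·t ≡ 1 (mod 2).
    So t ≡ 1 (mod 2).
    Then x = 63 + 210·1 = 273, valid modulo lcm(210, 4) = 420: x ≡ 273 (mod 420).
Verify: 273 mod 14 = 7, 273 mod 15 = 3, 273 mod 4 = 1.

x ≡ 273 (mod 420).


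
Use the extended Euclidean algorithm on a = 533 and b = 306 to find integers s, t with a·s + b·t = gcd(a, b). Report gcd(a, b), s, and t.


Euclidean algorithm on (533, 306) — divide until remainder is 0:
  533 = 1 · 306 + 227
  306 = 1 · 227 + 79
  227 = 2 · 79 + 69
  79 = 1 · 69 + 10
  69 = 6 · 10 + 9
  10 = 1 · 9 + 1
  9 = 9 · 1 + 0
gcd(533, 306) = 1.
Track Bezout coefficients alongside the remainders: start with r₀ = 533 = a·1 + b·0 (s = 1, t = 0) and r₁ = 306 = a·0 + b·1 (s = 0, t = 1); each new remainder r_{k+1} = r_{k-1} − q_k·r_k inherits s_{k+1} = s_{k-1} − q_k·s_k, t_{k+1} = t_{k-1} − q_k·t_k, so r_k = a·s_k + b·t_k at every step:
  q = 1: r = 227, s = 1 − 1·0 = 1, t = 0 − 1·1 = -1  (check: 533·1 + 306·(-1) = 227)
  q = 1: r = 79, s = 0 − 1·1 = -1, t = 1 − 1·(-1) = 2  (check: 533·(-1) + 306·2 = 79)
  q = 2: r = 69, s = 1 − 2·(-1) = 3, t = -1 − 2·2 = -5  (check: 533·3 + 306·(-5) = 69)
  q = 1: r = 10, s = -1 − 1·3 = -4, t = 2 − 1·(-5) = 7  (check: 533·(-4) + 306·7 = 10)
  q = 6: r = 9, s = 3 − 6·(-4) = 27, t = -5 − 6·7 = -47  (check: 533·27 + 306·(-47) = 9)
  q = 1: r = 1, s = -4 − 1·27 = -31, t = 7 − 1·(-47) = 54  (check: 533·(-31) + 306·54 = 1)
The row with r = 1 (the gcd) gives the Bezout coefficients s = -31, t = 54.
Result: 533 · (-31) + 306 · (54) = 1.

gcd(533, 306) = 1; s = -31, t = 54 (check: 533·(-31) + 306·54 = 1).


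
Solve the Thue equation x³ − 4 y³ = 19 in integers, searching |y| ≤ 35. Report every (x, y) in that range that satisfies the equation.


The equation is x³ - 4y³ = 19. For fixed y, x³ = 4·y³ + 19, so a solution requires the RHS to be a perfect cube.
Strategy: iterate y from -35 to 35, compute RHS = 4·y³ + 19, and check whether it is a (positive or negative) perfect cube.
Check small values of y:
  y = 0: RHS = 19 is not a perfect cube.
  y = 1: RHS = 23 is not a perfect cube.
  y = -1: RHS = 15 is not a perfect cube.
  y = 2: RHS = 51 is not a perfect cube.
  y = -2: RHS = -13 is not a perfect cube.
  y = 3: RHS = 127 is not a perfect cube.
  y = -3: RHS = -89 is not a perfect cube.
Continuing the search up to |y| = 35 finds no solutions either.
No (x, y) in the scanned range satisfies the equation.

No integer solutions with |y| ≤ 35.


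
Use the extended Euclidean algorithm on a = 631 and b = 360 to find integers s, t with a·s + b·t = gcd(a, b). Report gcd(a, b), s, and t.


Euclidean algorithm on (631, 360) — divide until remainder is 0:
  631 = 1 · 360 + 271
  360 = 1 · 271 + 89
  271 = 3 · 89 + 4
  89 = 22 · 4 + 1
  4 = 4 · 1 + 0
gcd(631, 360) = 1.
Track Bezout coefficients alongside the remainders: start with r₀ = 631 = a·1 + b·0 (s = 1, t = 0) and r₁ = 360 = a·0 + b·1 (s = 0, t = 1); each new remainder r_{k+1} = r_{k-1} − q_k·r_k inherits s_{k+1} = s_{k-1} − q_k·s_k, t_{k+1} = t_{k-1} − q_k·t_k, so r_k = a·s_k + b·t_k at every step:
  q = 1: r = 271, s = 1 − 1·0 = 1, t = 0 − 1·1 = -1  (check: 631·1 + 360·(-1) = 271)
  q = 1: r = 89, s = 0 − 1·1 = -1, t = 1 − 1·(-1) = 2  (check: 631·(-1) + 360·2 = 89)
  q = 3: r = 4, s = 1 − 3·(-1) = 4, t = -1 − 3·2 = -7  (check: 631·4 + 360·(-7) = 4)
  q = 22: r = 1, s = -1 − 22·4 = -89, t = 2 − 22·(-7) = 156  (check: 631·(-89) + 360·156 = 1)
The row with r = 1 (the gcd) gives the Bezout coefficients s = -89, t = 156.
Result: 631 · (-89) + 360 · (156) = 1.

gcd(631, 360) = 1; s = -89, t = 156 (check: 631·(-89) + 360·156 = 1).


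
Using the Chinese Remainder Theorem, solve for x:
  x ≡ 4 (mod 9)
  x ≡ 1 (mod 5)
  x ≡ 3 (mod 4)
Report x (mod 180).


Moduli 9, 5, 4 are pairwise coprime; by CRT there is a unique solution modulo M = 9 · 5 · 4 = 180.
Solve pairwise, accumulating the modulus:
  Start with x ≡ 4 (mod 9).
  Combine with x ≡ 1 (mod 5): since gcd(9, 5) = 1, we get a unique residue mod 45.
    Write x = 4 + 9·t and substitute into x ≡ 1 (mod 5): 9·t ≡ 1 − 4 = -3 (mod 5).
    Reduce coefficients mod 5: 4·t ≡ 2 (mod 5).
    The inverse of 4 mod 5 is 4 (since 4·4 = 16 = 3·5 + 1), so t ≡ 4·2 = 8 ≡ 3 (mod 5).
    Then x = 4 + 9·3 = 31, valid modulo lcm(9, 5) = 45: x ≡ 31 (mod 45).
  Combine with x ≡ 3 (mod 4): since gcd(45, 4) = 1, we get a unique residue mod 180.
    Write x = 31 + 45·t and substitute into x ≡ 3 (mod 4): 45·t ≡ 3 − 31 = -28 (mod 4).
    Reduce coefficients mod 4: 1·t ≡ 0 (mod 4).
    So t ≡ 0 (mod 4).
    Then x = 31 + 45·0 = 31, valid modulo lcm(45, 4) = 180: x ≡ 31 (mod 180).
Verify: 31 mod 9 = 4 ✓, 31 mod 5 = 1 ✓, 31 mod 4 = 3 ✓.

x ≡ 31 (mod 180).


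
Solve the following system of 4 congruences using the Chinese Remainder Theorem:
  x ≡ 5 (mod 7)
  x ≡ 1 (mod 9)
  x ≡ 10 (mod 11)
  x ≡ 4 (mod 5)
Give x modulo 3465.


Product of moduli M = 7 · 9 · 11 · 5 = 3465.
Merge one congruence at a time:
  Start: x ≡ 5 (mod 7).
  Combine with x ≡ 1 (mod 9); new modulus lcm = 63.
    Write x = 5 + 7·t and substitute into x ≡ 1 (mod 9): 7·t ≡ 1 − 5 = -4 (mod 9).
    Reduce coefficients mod 9: 7·t ≡ 5 (mod 9).
    The inverse of 7 mod 9 is 4 (since 7·4 = 28 = 3·9 + 1), so t ≡ 4·5 = 20 ≡ 2 (mod 9).
    Then x = 5 + 7·2 = 19, valid modulo lcm(7, 9) = 63: x ≡ 19 (mod 63).
  Combine with x ≡ 10 (mod 11); new modulus lcm = 693.
    Write x = 19 + 63·t and substitute into x ≡ 10 (mod 11): 63·t ≡ 10 − 19 = -9 (mod 11).
    Reduce coefficients mod 11: 8·t ≡ 2 (mod 11).
    The inverse of 8 mod 11 is 7 (since 8·7 = 56 = 5·11 + 1), so t ≡ 7·2 = 14 ≡ 3 (mod 11).
    Then x = 19 + 63·3 = 208, valid modulo lcm(63, 11) = 693: x ≡ 208 (mod 693).
  Combine with x ≡ 4 (mod 5); new modulus lcm = 3465.
    Write x = 208 + 693·t and substitute into x ≡ 4 (mod 5): 693·t ≡ 4 − 208 = -204 (mod 5).
    Reduce coefficients mod 5: 3·t ≡ 1 (mod 5).
    The inverse of 3 mod 5 is 2 (since 3·2 = 6 = 1·5 + 1), so t ≡ 2·1 = 2 ≡ 2 (mod 5).
    Then x = 208 + 693·2 = 1594, valid modulo lcm(693, 5) = 3465: x ≡ 1594 (mod 3465).
Verify against each original: 1594 mod 7 = 5, 1594 mod 9 = 1, 1594 mod 11 = 10, 1594 mod 5 = 4.

x ≡ 1594 (mod 3465).
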